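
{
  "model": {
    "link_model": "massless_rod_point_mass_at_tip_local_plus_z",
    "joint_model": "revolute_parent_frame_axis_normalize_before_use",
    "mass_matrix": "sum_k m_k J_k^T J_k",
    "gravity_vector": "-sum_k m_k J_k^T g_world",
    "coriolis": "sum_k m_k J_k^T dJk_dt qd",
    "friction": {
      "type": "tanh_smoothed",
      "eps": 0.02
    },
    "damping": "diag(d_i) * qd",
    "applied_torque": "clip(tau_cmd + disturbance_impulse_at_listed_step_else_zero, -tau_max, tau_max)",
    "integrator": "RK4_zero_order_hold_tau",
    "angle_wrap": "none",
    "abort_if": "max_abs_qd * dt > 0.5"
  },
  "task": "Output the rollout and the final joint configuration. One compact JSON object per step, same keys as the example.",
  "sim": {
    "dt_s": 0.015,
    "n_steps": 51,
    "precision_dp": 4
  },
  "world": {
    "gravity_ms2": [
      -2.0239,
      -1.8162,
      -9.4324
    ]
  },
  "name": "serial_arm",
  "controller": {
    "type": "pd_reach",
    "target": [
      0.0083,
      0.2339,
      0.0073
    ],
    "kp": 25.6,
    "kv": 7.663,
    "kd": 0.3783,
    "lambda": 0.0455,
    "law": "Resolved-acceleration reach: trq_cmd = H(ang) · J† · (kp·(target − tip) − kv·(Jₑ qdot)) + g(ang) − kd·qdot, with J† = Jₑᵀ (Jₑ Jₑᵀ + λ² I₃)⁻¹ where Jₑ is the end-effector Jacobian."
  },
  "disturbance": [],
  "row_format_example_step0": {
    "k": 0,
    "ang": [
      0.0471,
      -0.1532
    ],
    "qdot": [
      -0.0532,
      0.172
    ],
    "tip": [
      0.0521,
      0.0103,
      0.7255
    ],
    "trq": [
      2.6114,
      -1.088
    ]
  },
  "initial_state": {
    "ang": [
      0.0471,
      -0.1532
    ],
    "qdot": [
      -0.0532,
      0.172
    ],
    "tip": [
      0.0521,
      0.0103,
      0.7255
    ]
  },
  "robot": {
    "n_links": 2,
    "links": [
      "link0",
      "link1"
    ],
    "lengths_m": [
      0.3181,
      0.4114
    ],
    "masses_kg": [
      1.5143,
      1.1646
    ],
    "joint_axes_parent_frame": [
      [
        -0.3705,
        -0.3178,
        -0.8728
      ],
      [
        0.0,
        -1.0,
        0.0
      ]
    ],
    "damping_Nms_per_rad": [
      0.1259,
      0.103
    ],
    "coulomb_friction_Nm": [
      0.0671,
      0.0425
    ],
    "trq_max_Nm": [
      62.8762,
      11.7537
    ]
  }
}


{"k":1,"ang":[0.05,-0.1531],"qdot":[0.4307,-0.1589],"tip":[0.0515,0.0109,0.7255],"trq":[2.1615,-0.8734]}
{"k":2,"ang":[0.0593,-0.1574],"qdot":[0.8057,-0.4045],"tip":[0.0512,0.0129,0.7254],"trq":[1.8148,-0.7093]}
{"k":3,"ang":[0.0736,-0.1649],"qdot":[1.11,-0.5939],"tip":[0.0511,0.016,0.7251],"trq":[1.5411,-0.5773]}
{"k":4,"ang":[0.0922,-0.1749],"qdot":[1.363,-0.741],"tip":[0.0512,0.0198,0.7247],"trq":[1.3237,-0.47]}
{"k":5,"ang":[0.1142,-0.1868],"qdot":[1.5782,-0.8562],"tip":[0.0514,0.0243,0.7241],"trq":[1.1503,-0.3814]}
{"k":6,"ang":[0.1393,-0.2004],"qdot":[1.7657,-0.9472],"tip":[0.0516,0.0292,0.7235],"trq":[1.0119,-0.3067]}
{"k":7,"ang":[0.167,-0.2151],"qdot":[1.9329,-1.0201],"tip":[0.052,0.0345,0.7227],"trq":[0.9016,-0.2419]}
{"k":8,"ang":[0.1971,-0.2308],"qdot":[2.0857,-1.0794],"tip":[0.0523,0.0401,0.7217],"trq":[0.8143,-0.1842]}
{"k":9,"ang":[0.2294,-0.2474],"qdot":[2.2287,-1.1289],"tip":[0.0527,0.0459,0.7206],"trq":[0.746,-0.1314]}
{"k":10,"ang":[0.2639,-0.2646],"qdot":[2.3656,-1.1714],"tip":[0.0531,0.0519,0.7194],"trq":[0.6939,-0.0817]}
{"k":11,"ang":[0.3004,-0.2825],"qdot":[2.4998,-1.2092],"tip":[0.0535,0.058,0.718],"trq":[0.6559,-0.0339]}
{"k":12,"ang":[0.3388,-0.3009],"qdot":[2.6341,-1.2442],"tip":[0.0539,0.0642,0.7165],"trq":[0.6306,0.0128]}
{"k":13,"ang":[0.3794,-0.3198],"qdot":[2.7713,-1.2782],"tip":[0.0543,0.0705,0.7148],"trq":[0.6172,0.0591]}
{"k":14,"ang":[0.422,-0.3392],"qdot":[2.914,-1.3126],"tip":[0.0547,0.0768,0.713],"trq":[0.6154,0.1055]}
{"k":15,"ang":[0.4668,-0.3592],"qdot":[3.0651,-1.349],"tip":[0.055,0.0832,0.711],"trq":[0.6257,0.1524]}
{"k":16,"ang":[0.514,-0.3797],"qdot":[3.2277,-1.3887],"tip":[0.0553,0.0895,0.7088],"trq":[0.6489,0.2001]}
{"k":17,"ang":[0.5637,-0.4008],"qdot":[3.405,-1.4335],"tip":[0.0556,0.0959,0.7065],"trq":[0.6867,0.249]}
{"k":18,"ang":[0.6162,-0.4227],"qdot":[3.6014,-1.4853],"tip":[0.0559,0.1023,0.7039],"trq":[0.7413,0.2994]}
{"k":19,"ang":[0.6719,-0.4454],"qdot":[3.8216,-1.5461],"tip":[0.0561,0.1088,0.7012],"trq":[0.8157,0.3519]}
{"k":20,"ang":[0.7311,-0.4692],"qdot":[4.0715,-1.6188],"tip":[0.0563,0.1152,0.6982],"trq":[0.9135,0.4071]}
{"k":21,"ang":[0.7943,-0.4941],"qdot":[4.358,-1.7065],"tip":[0.0563,0.1217,0.6949],"trq":[1.0379,0.466]}
{"k":22,"ang":[0.8621,-0.5205],"qdot":[4.689,-1.8127],"tip":[0.0563,0.1281,0.6913],"trq":[1.1906,0.5297]}
{"k":23,"ang":[0.9353,-0.5486],"qdot":[5.0721,-1.9409],"tip":[0.0561,0.1345,0.6874],"trq":[1.3667,0.5992]}
{"k":24,"ang":[1.0147,-0.5789],"qdot":[5.5118,-2.0934],"tip":[0.0557,0.1409,0.6831],"trq":[1.5456,0.6753]}
{"k":25,"ang":[1.101,-0.6116],"qdot":[6.0031,-2.2684],"tip":[0.055,0.1472,0.6783],"trq":[1.677,0.7569]}
{"k":26,"ang":[1.195,-0.647],"qdot":[6.5194,-2.4547],"tip":[0.0538,0.1534,0.6729],"trq":[1.6709,0.8403]}
{"k":27,"ang":[1.2964,-0.6851],"qdot":[6.9998,-2.6263],"tip":[0.0519,0.1594,0.6671],"trq":[1.4263,0.9175]}
{"k":28,"ang":[1.4041,-0.7254],"qdot":[7.3502,-2.7443],"tip":[0.0492,0.1654,0.6607],"trq":[0.9211,0.9802]}
{"k":29,"ang":[1.5153,-0.7668],"qdot":[7.4837,-2.7749],"tip":[0.0455,0.1712,0.6539],"trq":[0.2788,1.0254]}
{"k":30,"ang":[1.6268,-0.8079],"qdot":[7.3775,-2.7141],"tip":[0.041,0.1771,0.6467],"trq":[-0.3129,1.0588]}
{"k":31,"ang":[1.7352,-0.8476],"qdot":[7.084,-2.5892],"tip":[0.0358,0.183,0.6394],"trq":[-0.7399,1.0902]}
{"k":32,"ang":[1.8384,-0.8852],"qdot":[6.6864,-2.4372],"tip":[0.0303,0.189,0.6321],"trq":[-0.9912,1.1271]}
{"k":33,"ang":[1.9354,-0.9206],"qdot":[6.2556,-2.286],"tip":[0.0246,0.195,0.6247],"trq":[-1.1079,1.1727]}
{"k":34,"ang":[2.0261,-0.9538],"qdot":[5.8356,-2.1511],"tip":[0.0189,0.201,0.6173],"trq":[-1.1378,1.2274]}
{"k":35,"ang":[2.1106,-0.9852],"qdot":[5.448,-2.0379],"tip":[0.0134,0.2068,0.61],"trq":[-1.118,1.2903]}
{"k":36,"ang":[2.1897,-1.0151],"qdot":[5.1002,-1.9467],"tip":[0.008,0.2126,0.6027],"trq":[-1.0725,1.36]}
{"k":37,"ang":[2.2638,-1.0437],"qdot":[4.7922,-1.8754],"tip":[0.0027,0.2182,0.5954],"trq":[-1.016,1.4354]}
{"k":38,"ang":[2.3337,-1.0714],"qdot":[4.5206,-1.8209],"tip":[-0.0024,0.2236,0.588],"trq":[-0.9568,1.5153]}
{"k":39,"ang":[2.3996,-1.0984],"qdot":[4.2809,-1.7801],"tip":[-0.0074,0.2288,0.5806],"trq":[-0.8991,1.599]}
{"k":40,"ang":[2.4622,-1.1249],"qdot":[4.0685,-1.7504],"tip":[-0.0122,0.2339,0.5731],"trq":[-0.8454,1.6857]}
{"k":41,"ang":[2.5218,-1.1509],"qdot":[3.8792,-1.7293],"tip":[-0.017,0.2388,0.5655],"trq":[-0.7963,1.7751]}
{"k":42,"ang":[2.5787,-1.1768],"qdot":[3.7093,-1.715],"tip":[-0.0216,0.2434,0.5578],"trq":[-0.7521,1.8665]}
{"k":43,"ang":[2.6332,-1.2024],"qdot":[3.5559,-1.7059],"tip":[-0.0262,0.248,0.55],"trq":[-0.7127,1.9596]}
{"k":44,"ang":[2.6855,-1.2279],"qdot":[3.4163,-1.7006],"tip":[-0.0307,0.2523,0.542],"trq":[-0.6777,2.0541]}
{"k":45,"ang":[2.7357,-1.2534],"qdot":[3.2885,-1.6981],"tip":[-0.0352,0.2565,0.5339],"trq":[-0.6467,2.1496]}
{"k":46,"ang":[2.7842,-1.2789],"qdot":[3.1708,-1.6977],"tip":[-0.0395,0.2606,0.5256],"trq":[-0.6194,2.2458]}
{"k":47,"ang":[2.8309,-1.3043],"qdot":[3.0619,-1.6985],"tip":[-0.0438,0.2645,0.5172],"trq":[-0.5954,2.3423]}
{"k":48,"ang":[2.876,-1.3298],"qdot":[2.9605,-1.7],"tip":[-0.048,0.2683,0.5086],"trq":[-0.5742,2.4389]}
{"k":49,"ang":[2.9197,-1.3553],"qdot":[2.8658,-1.7017],"tip":[-0.0521,0.2719,0.4998],"trq":[-0.5558,2.5352]}
{"k":50,"ang":[2.962,-1.3808],"qdot":[2.7771,-1.7033],"tip":[-0.0561,0.2754,0.4908],"trq":[-0.5396,2.6309]}
{"k":51,"ang":[3.0031,-1.4064],"qdot":[2.6936,-1.7044],"tip":[-0.0599,0.2787,0.4817]}
{"summary": "final ang (rad): 3.0031 -1.4064"}


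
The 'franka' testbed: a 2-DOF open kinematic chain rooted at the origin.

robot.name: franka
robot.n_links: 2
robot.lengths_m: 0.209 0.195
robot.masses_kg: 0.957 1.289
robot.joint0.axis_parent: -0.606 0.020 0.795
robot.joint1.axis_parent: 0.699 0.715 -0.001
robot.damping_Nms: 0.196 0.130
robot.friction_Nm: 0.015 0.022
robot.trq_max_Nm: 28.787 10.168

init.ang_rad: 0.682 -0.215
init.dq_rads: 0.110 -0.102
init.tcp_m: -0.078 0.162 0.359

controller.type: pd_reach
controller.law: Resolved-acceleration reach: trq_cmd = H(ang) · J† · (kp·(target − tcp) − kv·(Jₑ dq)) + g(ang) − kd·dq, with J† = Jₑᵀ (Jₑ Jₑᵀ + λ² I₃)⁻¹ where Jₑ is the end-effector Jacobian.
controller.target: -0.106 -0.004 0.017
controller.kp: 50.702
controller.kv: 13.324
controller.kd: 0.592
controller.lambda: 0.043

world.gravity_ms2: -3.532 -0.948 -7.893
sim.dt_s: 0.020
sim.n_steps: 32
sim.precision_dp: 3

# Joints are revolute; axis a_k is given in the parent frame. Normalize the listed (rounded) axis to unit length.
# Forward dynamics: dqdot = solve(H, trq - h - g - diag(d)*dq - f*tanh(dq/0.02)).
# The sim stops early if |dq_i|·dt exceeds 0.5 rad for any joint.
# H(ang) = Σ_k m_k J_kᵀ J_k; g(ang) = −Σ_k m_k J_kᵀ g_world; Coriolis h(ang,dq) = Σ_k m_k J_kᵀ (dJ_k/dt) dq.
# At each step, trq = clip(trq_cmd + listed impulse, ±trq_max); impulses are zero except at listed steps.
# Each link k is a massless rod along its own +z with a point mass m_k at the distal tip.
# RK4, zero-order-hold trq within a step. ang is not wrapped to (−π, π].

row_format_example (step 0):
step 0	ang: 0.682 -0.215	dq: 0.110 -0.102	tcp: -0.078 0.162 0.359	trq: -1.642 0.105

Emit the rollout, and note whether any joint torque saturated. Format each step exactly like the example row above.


step 1	ang: 0.680 -0.226	dq: -0.314 -1.002	tcp: -0.080 0.162 0.359	trq: -1.488 0.966
step 2	ang: 0.674 -0.248	dq: -0.300 -1.165	tcp: -0.083 0.161 0.358	trq: -1.628 1.167
step 3	ang: 0.668 -0.272	dq: -0.281 -1.250	tcp: -0.087 0.161 0.356	trq: -1.734 1.274
step 4	ang: 0.662 -0.298	dq: -0.283 -1.318	tcp: -0.091 0.160 0.355	trq: -1.804 1.350
step 5	ang: 0.656 -0.325	dq: -0.301 -1.380	tcp: -0.094 0.160 0.353	trq: -1.850 1.409
step 6	ang: 0.650 -0.353	dq: -0.331 -1.437	tcp: -0.099 0.160 0.351	trq: -1.882 1.458
step 7	ang: 0.643 -0.382	dq: -0.369 -1.493	tcp: -0.103 0.159 0.349	trq: -1.904 1.502
step 8	ang: 0.635 -0.412	dq: -0.415 -1.549	tcp: -0.107 0.158 0.346	trq: -1.922 1.541
step 9	ang: 0.627 -0.444	dq: -0.467 -1.605	tcp: -0.111 0.158 0.344	trq: -1.936 1.578
step 10	ang: 0.617 -0.476	dq: -0.526 -1.661	tcp: -0.115 0.157 0.341	trq: -1.948 1.613
step 11	ang: 0.606 -0.510	dq: -0.590 -1.717	tcp: -0.119 0.156 0.338	trq: -1.958 1.647
step 12	ang: 0.593 -0.545	dq: -0.660 -1.774	tcp: -0.123 0.155 0.335	trq: -1.966 1.680
step 13	ang: 0.579 -0.581	dq: -0.736 -1.831	tcp: -0.127 0.154 0.332	trq: -1.972 1.711
step 14	ang: 0.564 -0.618	dq: -0.817 -1.887	tcp: -0.130 0.153 0.328	trq: -1.976 1.740
step 15	ang: 0.546 -0.657	dq: -0.901 -1.942	tcp: -0.134 0.151 0.325	trq: -1.975 1.766
step 16	ang: 0.528 -0.696	dq: -0.987 -1.993	tcp: -0.137 0.150 0.321	trq: -1.969 1.789
step 17	ang: 0.507 -0.736	dq: -1.071 -2.039	tcp: -0.140 0.149 0.317	trq: -1.955 1.808
step 18	ang: 0.485 -0.777	dq: -1.149 -2.079	tcp: -0.142 0.147 0.313	trq: -1.933 1.821
step 19	ang: 0.461 -0.819	dq: -1.217 -2.110	tcp: -0.145 0.146 0.308	trq: -1.900 1.829
step 20	ang: 0.436 -0.862	dq: -1.268 -2.131	tcp: -0.147 0.145 0.304	trq: -1.857 1.832
step 21	ang: 0.411 -0.904	dq: -1.299 -2.142	tcp: -0.149 0.144 0.299	trq: -1.805 1.829
step 22	ang: 0.385 -0.947	dq: -1.306 -2.142	tcp: -0.150 0.143 0.294	trq: -1.747 1.823
step 23	ang: 0.359 -0.990	dq: -1.288 -2.132	tcp: -0.151 0.142 0.289	trq: -1.687 1.814
step 24	ang: 0.334 -1.032	dq: -1.246 -2.114	tcp: -0.152 0.141 0.284	trq: -1.628 1.805
step 25	ang: 0.309 -1.074	dq: -1.184 -2.091	tcp: -0.153 0.140 0.278	trq: -1.574 1.797
step 26	ang: 0.287 -1.116	dq: -1.106 -2.064	tcp: -0.154 0.140 0.273	trq: -1.525 1.791
step 27	ang: 0.265 -1.157	dq: -1.017 -2.036	tcp: -0.154 0.140 0.267	trq: -1.484 1.788
step 28	ang: 0.246 -1.197	dq: -0.920 -2.007	tcp: -0.155 0.139 0.261	trq: -1.450 1.787
step 29	ang: 0.229 -1.237	dq: -0.821 -1.979	tcp: -0.155 0.139 0.255	trq: -1.422 1.787
step 30	ang: 0.213 -1.276	dq: -0.721 -1.950	tcp: -0.155 0.139 0.249	trq: -1.399 1.788
step 31	ang: 0.200 -1.315	dq: -0.624 -1.922	tcp: -0.156 0.139 0.242	trq: -1.381 1.789
step 32	ang: 0.188 -1.353	dq: -0.530 -1.894	tcp: -0.156 0.139 0.236
any joint saturated: no


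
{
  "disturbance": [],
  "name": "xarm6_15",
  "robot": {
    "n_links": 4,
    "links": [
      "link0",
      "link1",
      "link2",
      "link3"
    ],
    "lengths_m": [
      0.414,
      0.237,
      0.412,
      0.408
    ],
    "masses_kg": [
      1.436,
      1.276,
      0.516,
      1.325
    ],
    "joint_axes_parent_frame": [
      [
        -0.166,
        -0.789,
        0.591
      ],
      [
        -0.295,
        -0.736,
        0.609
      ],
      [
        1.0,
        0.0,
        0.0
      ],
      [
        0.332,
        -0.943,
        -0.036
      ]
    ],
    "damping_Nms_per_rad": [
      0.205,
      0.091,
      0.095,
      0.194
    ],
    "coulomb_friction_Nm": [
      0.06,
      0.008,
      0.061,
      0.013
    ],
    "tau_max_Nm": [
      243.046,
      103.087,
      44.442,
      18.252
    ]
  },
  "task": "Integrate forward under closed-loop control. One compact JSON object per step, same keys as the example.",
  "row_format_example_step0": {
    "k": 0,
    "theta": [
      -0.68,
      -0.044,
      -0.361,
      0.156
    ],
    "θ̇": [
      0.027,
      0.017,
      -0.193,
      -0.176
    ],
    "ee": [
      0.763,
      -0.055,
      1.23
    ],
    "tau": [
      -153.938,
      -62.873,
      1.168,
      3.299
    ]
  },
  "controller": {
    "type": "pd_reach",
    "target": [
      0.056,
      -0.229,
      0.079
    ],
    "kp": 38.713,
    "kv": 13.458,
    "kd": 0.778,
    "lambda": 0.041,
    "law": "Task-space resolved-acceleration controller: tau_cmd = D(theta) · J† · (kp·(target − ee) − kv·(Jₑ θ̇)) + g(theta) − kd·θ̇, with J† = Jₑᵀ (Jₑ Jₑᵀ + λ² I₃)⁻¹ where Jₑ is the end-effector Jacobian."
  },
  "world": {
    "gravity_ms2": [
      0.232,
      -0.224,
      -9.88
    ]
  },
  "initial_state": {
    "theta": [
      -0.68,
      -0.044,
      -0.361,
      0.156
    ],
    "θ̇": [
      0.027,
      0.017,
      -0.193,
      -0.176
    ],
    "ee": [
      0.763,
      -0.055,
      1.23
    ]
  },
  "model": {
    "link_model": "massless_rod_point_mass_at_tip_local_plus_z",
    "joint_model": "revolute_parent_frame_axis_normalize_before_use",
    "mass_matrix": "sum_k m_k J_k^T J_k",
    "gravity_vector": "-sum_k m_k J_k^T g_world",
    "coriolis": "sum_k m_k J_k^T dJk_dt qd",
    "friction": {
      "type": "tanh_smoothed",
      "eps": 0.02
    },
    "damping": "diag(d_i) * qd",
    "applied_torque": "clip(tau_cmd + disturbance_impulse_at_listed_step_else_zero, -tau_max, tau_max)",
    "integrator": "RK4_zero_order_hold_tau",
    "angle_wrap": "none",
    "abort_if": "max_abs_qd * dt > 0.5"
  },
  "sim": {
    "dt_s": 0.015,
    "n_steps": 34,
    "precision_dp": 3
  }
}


{"k":1,"theta":[-0.699,-0.043,-0.379,0.217],"\u03b8\u0307":[-2.649,0.252,-2.075,8.007],"ee":[0.763,-0.053,1.226],"tau":[-119.495,-48.387,3.124,-1.905]}
{"k":2,"theta":[-0.76,-0.019,-0.411,0.353],"\u03b8\u0307":[-5.411,3.113,-2.092,9.797],"ee":[0.759,-0.054,1.213],"tau":[-61.033,-24.774,4.647,-0.095]}
{"k":3,"theta":[-0.853,0.046,-0.439,0.495],"\u03b8\u0307":[-7.082,5.537,-1.706,9.017],"ee":[0.754,-0.057,1.191],"tau":[-15.529,-6.428,5.129,2.729]}
{"k":4,"theta":[-0.964,0.137,-0.463,0.621],"\u03b8\u0307":[-7.662,6.625,-1.532,7.879],"ee":[0.747,-0.063,1.162],"tau":[12.873,5.375,5.059,4.351]}
{"k":5,"theta":[-1.078,0.237,-0.486,0.732],"\u03b8\u0307":[-7.547,6.661,-1.584,7.014],"ee":[0.739,-0.071,1.126],"tau":[29.775,12.769,4.813,4.706]}
{"k":6,"theta":[-1.188,0.334,-0.511,0.833],"\u03b8\u0307":[-7.092,6.154,-1.737,6.423],"ee":[0.73,-0.08,1.087],"tau":[39.255,17.171,4.533,4.263]}
{"k":7,"theta":[-1.29,0.421,-0.538,0.925],"\u03b8\u0307":[-6.525,5.476,-1.898,5.993],"ee":[0.72,-0.089,1.047],"tau":[44.005,19.523,4.269,3.44]}
{"k":8,"theta":[-1.384,0.498,-0.568,1.012],"\u03b8\u0307":[-5.96,4.817,-2.031,5.638],"ee":[0.708,-0.099,1.006],"tau":[45.81,20.504,4.039,2.489]}
{"k":9,"theta":[-1.469,0.566,-0.599,1.094],"\u03b8\u0307":[-5.441,4.245,-2.133,5.321],"ee":[0.695,-0.109,0.965],"tau":[45.829,20.6,3.848,1.538]}
{"k":10,"theta":[-1.548,0.627,-0.631,1.171],"\u03b8\u0307":[-4.977,3.77,-2.208,5.026],"ee":[0.682,-0.119,0.925],"tau":[44.797,20.148,3.694,0.648]}
{"k":11,"theta":[-1.619,0.68,-0.665,1.245],"\u03b8\u0307":[-4.569,3.383,-2.265,4.749],"ee":[0.668,-0.129,0.887],"tau":[43.176,19.372,3.571,-0.159]}
{"k":12,"theta":[-1.685,0.729,-0.699,1.314],"\u03b8\u0307":[-4.21,3.068,-2.31,4.488],"ee":[0.653,-0.138,0.85],"tau":[41.255,18.421,3.475,-0.873]}
{"k":13,"theta":[-1.746,0.773,-0.734,1.379],"\u03b8\u0307":[-3.892,2.812,-2.347,4.243],"ee":[0.638,-0.146,0.814],"tau":[39.211,17.391,3.401,-1.496]}
{"k":14,"theta":[-1.802,0.814,-0.77,1.441],"\u03b8\u0307":[-3.612,2.603,-2.379,4.011],"ee":[0.622,-0.154,0.781],"tau":[37.153,16.345,3.342,-2.033]}
{"k":15,"theta":[-1.855,0.851,-0.806,1.499],"\u03b8\u0307":[-3.362,2.431,-2.409,3.792],"ee":[0.606,-0.162,0.749],"tau":[35.144,15.32,3.296,-2.488]}
{"k":16,"theta":[-1.903,0.887,-0.842,1.554],"\u03b8\u0307":[-3.139,2.288,-2.437,3.584],"ee":[0.59,-0.169,0.719],"tau":[33.219,14.34,3.259,-2.87]}
{"k":17,"theta":[-1.949,0.92,-0.879,1.607],"\u03b8\u0307":[-2.94,2.169,-2.464,3.387],"ee":[0.574,-0.175,0.69],"tau":[31.395,13.416,3.228,-3.186]}
{"k":18,"theta":[-1.992,0.952,-0.916,1.656],"\u03b8\u0307":[-2.761,2.069,-2.49,3.199],"ee":[0.558,-0.181,0.663],"tau":[29.677,12.554,3.2,-3.442]}
{"k":19,"theta":[-2.032,0.982,-0.953,1.702],"\u03b8\u0307":[-2.6,1.983,-2.515,3.019],"ee":[0.542,-0.187,0.637],"tau":[28.064,11.755,3.175,-3.646]}
{"k":20,"theta":[-2.07,1.012,-0.991,1.746],"\u03b8\u0307":[-2.456,1.909,-2.539,2.846],"ee":[0.526,-0.192,0.612],"tau":[26.553,11.017,3.15,-3.803]}
{"k":21,"theta":[-2.106,1.04,-1.029,1.788],"\u03b8\u0307":[-2.326,1.846,-2.562,2.68],"ee":[0.51,-0.197,0.589],"tau":[25.135,10.338,3.125,-3.92]}
{"k":22,"theta":[-2.14,1.067,-1.068,1.827],"\u03b8\u0307":[-2.209,1.79,-2.583,2.521],"ee":[0.495,-0.202,0.567],"tau":[23.805,9.712,3.1,-4.001]}
{"k":23,"theta":[-2.172,1.094,-1.107,1.863],"\u03b8\u0307":[-2.104,1.74,-2.603,2.366],"ee":[0.48,-0.206,0.547],"tau":[22.553,9.135,3.073,-4.052]}
{"k":24,"theta":[-2.203,1.119,-1.146,1.898],"\u03b8\u0307":[-2.011,1.695,-2.62,2.217],"ee":[0.465,-0.21,0.527],"tau":[21.375,8.604,3.045,-4.076]}
{"k":25,"theta":[-2.233,1.145,-1.186,1.93],"\u03b8\u0307":[-1.929,1.655,-2.635,2.072],"ee":[0.45,-0.214,0.509],"tau":[20.263,8.115,3.016,-4.077]}
{"k":26,"theta":[-2.261,1.169,-1.225,1.96],"\u03b8\u0307":[-1.856,1.617,-2.647,1.932],"ee":[0.436,-0.217,0.491],"tau":[19.212,7.664,2.986,-4.058]}
{"k":27,"theta":[-2.288,1.193,-1.265,1.988],"\u03b8\u0307":[-1.794,1.581,-2.657,1.795],"ee":[0.422,-0.22,0.474],"tau":[18.22,7.249,2.956,-4.023]}
{"k":28,"theta":[-2.315,1.217,-1.305,2.014],"\u03b8\u0307":[-1.741,1.547,-2.663,1.663],"ee":[0.409,-0.223,0.459],"tau":[17.283,6.866,2.925,-3.974]}
{"k":29,"theta":[-2.341,1.24,-1.345,2.038],"\u03b8\u0307":[-1.696,1.514,-2.666,1.534],"ee":[0.396,-0.226,0.444],"tau":[16.398,6.516,2.894,-3.914]}
{"k":30,"theta":[-2.366,1.262,-1.385,2.06],"\u03b8\u0307":[-1.66,1.48,-2.665,1.409],"ee":[0.383,-0.228,0.43],"tau":[15.567,6.196,2.864,-3.843]}
{"k":31,"theta":[-2.391,1.284,-1.425,2.08],"\u03b8\u0307":[-1.633,1.446,-2.659,1.287],"ee":[0.371,-0.231,0.416],"tau":[14.787,5.907,2.833,-3.765]}
{"k":32,"theta":[-2.415,1.305,-1.465,2.098],"\u03b8\u0307":[-1.613,1.412,-2.65,1.169],"ee":[0.359,-0.233,0.403],"tau":[14.059,5.647,2.804,-3.68]}
{"k":33,"theta":[-2.439,1.326,-1.504,2.115],"\u03b8\u0307":[-1.6,1.375,-2.636,1.055],"ee":[0.348,-0.235,0.391],"tau":[13.383,5.417,2.774,-3.59]}
{"k":34,"theta":[-2.463,1.347,-1.544,2.13],"\u03b8\u0307":[-1.593,1.337,-2.618,0.945],"ee":[0.336,-0.237,0.38]}


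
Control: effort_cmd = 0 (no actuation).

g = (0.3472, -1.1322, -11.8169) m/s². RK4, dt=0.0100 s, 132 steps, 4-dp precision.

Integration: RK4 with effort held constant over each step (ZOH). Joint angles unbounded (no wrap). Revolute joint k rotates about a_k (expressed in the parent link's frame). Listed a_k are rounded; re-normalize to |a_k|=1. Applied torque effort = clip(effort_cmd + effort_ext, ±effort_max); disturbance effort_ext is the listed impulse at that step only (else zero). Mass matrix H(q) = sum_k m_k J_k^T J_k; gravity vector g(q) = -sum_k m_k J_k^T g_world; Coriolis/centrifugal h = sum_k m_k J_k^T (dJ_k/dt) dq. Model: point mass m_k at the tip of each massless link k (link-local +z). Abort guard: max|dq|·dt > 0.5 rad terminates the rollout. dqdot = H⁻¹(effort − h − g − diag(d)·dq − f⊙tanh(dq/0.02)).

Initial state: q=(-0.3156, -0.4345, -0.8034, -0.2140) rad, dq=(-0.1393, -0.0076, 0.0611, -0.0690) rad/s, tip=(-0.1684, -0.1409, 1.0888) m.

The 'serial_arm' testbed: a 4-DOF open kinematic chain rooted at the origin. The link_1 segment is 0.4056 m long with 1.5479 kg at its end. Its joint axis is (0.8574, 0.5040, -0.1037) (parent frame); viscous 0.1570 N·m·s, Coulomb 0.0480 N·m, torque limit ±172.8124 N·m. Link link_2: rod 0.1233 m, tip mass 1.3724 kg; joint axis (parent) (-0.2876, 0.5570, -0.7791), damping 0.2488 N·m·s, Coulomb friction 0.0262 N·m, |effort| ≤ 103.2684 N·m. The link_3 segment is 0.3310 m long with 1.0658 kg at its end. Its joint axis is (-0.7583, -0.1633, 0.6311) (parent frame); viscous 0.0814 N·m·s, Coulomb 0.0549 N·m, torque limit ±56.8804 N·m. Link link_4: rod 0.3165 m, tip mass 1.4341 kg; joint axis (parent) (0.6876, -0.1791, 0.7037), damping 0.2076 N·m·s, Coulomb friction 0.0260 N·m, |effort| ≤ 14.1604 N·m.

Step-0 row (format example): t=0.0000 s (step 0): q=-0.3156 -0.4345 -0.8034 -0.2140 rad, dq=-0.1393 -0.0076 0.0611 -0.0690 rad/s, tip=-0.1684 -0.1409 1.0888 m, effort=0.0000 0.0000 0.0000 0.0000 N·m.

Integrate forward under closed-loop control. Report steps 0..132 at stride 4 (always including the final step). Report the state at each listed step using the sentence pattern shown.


t=0.0400 s (step 4): q=-0.3313 -0.4528 -0.8290 -0.2381 rad, dq=-0.6425 -0.8492 -1.3176 -1.0123 rad/s, tip=-0.1707 -0.1375 1.0850 m, effort=0.0000 0.0000 0.0000 0.0000 N·m.
t=0.0800 s (step 8): q=-0.3670 -0.5006 -0.9063 -0.2845 rad, dq=-1.1442 -1.5152 -2.5186 -1.1667 rad/s, tip=-0.1716 -0.1410 1.0712 m, effort=0.0000 0.0000 0.0000 0.0000 N·m.
t=0.1200 s (step 12): q=-0.4228 -0.5682 -1.0300 -0.3216 rad, dq=-1.6400 -1.7354 -3.6910 -0.6287 rad/s, tip=-0.1701 -0.1513 1.0455 m, effort=0.0000 0.0000 0.0000 0.0000 N·m.
t=0.1600 s (step 16): q=-0.4973 -0.6321 -1.2030 -0.3373 rad, dq=-2.0713 -1.4631 -4.9432 -0.2179 rad/s, tip=-0.1653 -0.1674 1.0049 m, effort=0.0000 0.0000 0.0000 0.0000 N·m.
t=0.2000 s (step 20): q=-0.5880 -0.6892 -1.4230 -0.3411 rad, dq=-2.4601 -1.4382 -6.0283 0.0177 rad/s, tip=-0.1579 -0.1870 0.9461 m, effort=0.0000 0.0000 0.0000 0.0000 N·m.
t=0.2400 s (step 24): q=-0.6938 -0.7498 -1.6839 -0.3367 rad, dq=-2.8291 -1.6327 -7.0007 0.2274 rad/s, tip=-0.1489 -0.2077 0.8660 m, effort=0.0000 0.0000 0.0000 0.0000 N·m.
t=0.2800 s (step 28): q=-0.8145 -0.8228 -1.9830 -0.3219 rad, dq=-3.2169 -2.0578 -7.9727 0.5142 rad/s, tip=-0.1395 -0.2269 0.7627 m, effort=0.0000 0.0000 0.0000 0.0000 N·m.
t=0.3200 s (step 32): q=-0.9522 -0.9190 -2.3249 -0.2967 rad, dq=-3.6897 -2.8380 -9.1989 0.7111 rad/s, tip=-0.1309 -0.2421 0.6355 m, effort=0.0000 0.0000 0.0000 0.0000 N·m.
t=0.3600 s (step 36): q=-1.1128 -1.0611 -2.7301 -0.2710 rad, dq=-4.3979 -4.5035 -11.3154 0.4234 rad/s, tip=-0.1242 -0.2514 0.4856 m, effort=0.0000 0.0000 0.0000 0.0000 N·m.
t=0.4000 s (step 40): q=-1.3129 -1.3229 -3.2796 -0.2950 rad, dq=-5.8199 -9.8970 -17.7161 -2.7887 rad/s, tip=-0.1202 -0.2570 0.3171 m, effort=0.0000 0.0000 0.0000 0.0000 N·m.
t=0.4400 s (step 44): q=-1.5808 -1.8675 -4.1587 -0.9500 rad, dq=-6.0833 -5.0650 -9.6307 -26.0098 rad/s, tip=-0.1318 -0.2419 0.1396 m, effort=0.0000 0.0000 0.0000 0.0000 N·m.
t=0.4800 s (step 48): q=-1.8178 -1.8572 -4.2250 -1.8655 rad, dq=-5.9975 3.7491 3.1344 -22.0736 rad/s, tip=-0.1846 -0.1760 -0.0325 m, effort=0.0000 0.0000 0.0000 0.0000 N·m.
t=0.5200 s (step 52): q=-2.0485 -1.4880 -3.8632 -2.9539 rad, dq=-4.5787 22.1470 22.0153 -41.8430 rad/s, tip=-0.2418 -0.1344 -0.1977 m, effort=0.0000 0.0000 0.0000 0.0000 N·m.
t=0.5600 s (step 56): q=-2.2282 -0.9303 -3.6453 -3.5862 rad, dq=-4.7306 9.5419 -0.6404 -9.7778 rad/s, tip=-0.2846 -0.1824 -0.3315 m, effort=0.0000 0.0000 0.0000 0.0000 N·m.
t=0.6000 s (step 60): q=-2.4215 -0.6230 -3.7555 -4.0248 rad, dq=-4.9590 5.5277 -5.4575 -11.7241 rad/s, tip=-0.2993 -0.2492 -0.5070 m, effort=0.0000 0.0000 0.0000 0.0000 N·m.
t=0.6400 s (step 64): q=-2.6326 -0.4906 -4.1164 -4.4863 rad, dq=-5.7180 1.5637 -12.5801 -11.3122 rad/s, tip=-0.3004 -0.3108 -0.7075 m, effort=0.0000 0.0000 0.0000 0.0000 N·m.
t=0.6800 s (step 68): q=-2.8886 -0.4515 -4.7651 -4.9647 rad, dq=-7.2406 0.8825 -20.3643 -13.3517 rad/s, tip=-0.2989 -0.3466 -0.9063 m, effort=0.0000 0.0000 0.0000 0.0000 N·m.
t=0.7200 s (step 72): q=-3.2334 -0.3624 -5.8627 -5.6705 rad, dq=-10.3117 5.3861 -36.9528 -24.7116 rad/s, tip=-0.2809 -0.3482 -1.0609 m, effort=0.0000 0.0000 0.0000 0.0000 N·m.
t=0.7600 s (step 76): q=-3.5771 0.5172 -7.2288 -6.8306 rad, dq=-4.7069 19.6992 -11.7686 -34.0459 rad/s, tip=-0.1648 -0.2740 -1.0698 m, effort=0.0000 0.0000 0.0000 0.0000 N·m.
t=0.8000 s (step 80): q=-3.7337 0.7323 -7.1858 -7.8156 rad, dq=-3.1089 -0.0174 6.4494 -18.9859 rad/s, tip=-0.0319 -0.1950 -0.9826 m, effort=0.0000 0.0000 0.0000 0.0000 N·m.
t=0.8400 s (step 84): q=-3.8222 0.6820 -6.8414 -8.4685 rad, dq=-1.3332 -1.5503 10.3315 -13.6375 rad/s, tip=0.1072 -0.1563 -0.8941 m, effort=0.0000 0.0000 0.0000 0.0000 N·m.
t=0.8800 s (step 88): q=-3.8597 0.6913 -6.4502 -8.7654 rad, dq=-0.8304 1.8621 7.9694 -0.1717 rad/s, tip=0.2475 -0.1426 -0.8331 m, effort=0.0000 0.0000 0.0000 0.0000 N·m.
t=0.9200 s (step 92): q=-3.8869 0.7703 -6.1944 -8.5990 rad, dq=-0.4474 1.8838 5.2780 7.2250 rad/s, tip=0.3893 -0.1300 -0.7713 m, effort=0.0000 0.0000 0.0000 0.0000 N·m.
t=0.9600 s (step 96): q=-3.8924 0.8442 -6.0005 -8.2439 rad, dq=0.1865 1.8789 4.6767 10.1253 rad/s, tip=0.5195 -0.1275 -0.6989 m, effort=0.0000 0.0000 0.0000 0.0000 N·m.
t=1.0000 s (step 100): q=-3.8720 0.9239 -5.8035 -7.8101 rad, dq=0.8226 2.1201 5.3462 11.3807 rad/s, tip=0.6266 -0.1428 -0.6265 m, effort=0.0000 0.0000 0.0000 0.0000 N·m.
t=1.0400 s (step 104): q=-3.8275 1.0122 -5.5626 -7.3484 rad, dq=1.3856 2.2453 6.7650 11.4646 rad/s, tip=0.7003 -0.1745 -0.5633 m, effort=0.0000 0.0000 0.0000 0.0000 N·m.
t=1.0800 s (step 108): q=-3.7632 1.0972 -5.2674 -6.9207 rad, dq=1.7936 1.9005 7.7479 9.4570 rad/s, tip=0.7330 -0.2133 -0.5166 m, effort=0.0000 0.0000 0.0000 0.0000 N·m.
t=1.1200 s (step 112): q=-3.6874 1.1571 -4.9744 -6.6283 rad, dq=1.9617 1.0418 6.4999 4.8999 rad/s, tip=0.7298 -0.2480 -0.4876 m, effort=0.0000 0.0000 0.0000 0.0000 N·m.
t=1.1600 s (step 116): q=-3.6078 1.1793 -4.7639 -6.5229 rad, dq=2.0154 0.0624 4.0072 0.6847 rad/s, tip=0.7064 -0.2783 -0.4750 m, effort=0.0000 0.0000 0.0000 0.0000 N·m.
t=1.2000 s (step 120): q=-3.5263 1.1611 -4.6482 -6.5429 rad, dq=2.0543 -0.9957 1.8586 -1.3533 rad/s, tip=0.6727 -0.3085 -0.4812 m, effort=0.0000 0.0000 0.0000 0.0000 N·m.
t=1.2400 s (step 124): q=-3.4440 1.0976 -4.6102 -6.6110 rad, dq=2.0488 -2.1919 0.0980 -1.8508 rad/s, tip=0.6313 -0.3384 -0.5086 m, effort=0.0000 0.0000 0.0000 0.0000 N·m.
t=1.2800 s (step 128): q=-3.3637 0.9877 -4.6348 -6.6767 rad, dq=1.9451 -3.2743 -1.3029 -1.3410 rad/s, tip=0.5828 -0.3663 -0.5574 m, effort=0.0000 0.0000 0.0000 0.0000 N·m.
t=1.3200 s (step 132): q=-3.2906 0.8389 -4.7137 -6.7140 rad, dq=1.6790 -4.1067 -2.6480 -0.4978 rad/s, tip=0.5268 -0.3901 -0.6269 m.


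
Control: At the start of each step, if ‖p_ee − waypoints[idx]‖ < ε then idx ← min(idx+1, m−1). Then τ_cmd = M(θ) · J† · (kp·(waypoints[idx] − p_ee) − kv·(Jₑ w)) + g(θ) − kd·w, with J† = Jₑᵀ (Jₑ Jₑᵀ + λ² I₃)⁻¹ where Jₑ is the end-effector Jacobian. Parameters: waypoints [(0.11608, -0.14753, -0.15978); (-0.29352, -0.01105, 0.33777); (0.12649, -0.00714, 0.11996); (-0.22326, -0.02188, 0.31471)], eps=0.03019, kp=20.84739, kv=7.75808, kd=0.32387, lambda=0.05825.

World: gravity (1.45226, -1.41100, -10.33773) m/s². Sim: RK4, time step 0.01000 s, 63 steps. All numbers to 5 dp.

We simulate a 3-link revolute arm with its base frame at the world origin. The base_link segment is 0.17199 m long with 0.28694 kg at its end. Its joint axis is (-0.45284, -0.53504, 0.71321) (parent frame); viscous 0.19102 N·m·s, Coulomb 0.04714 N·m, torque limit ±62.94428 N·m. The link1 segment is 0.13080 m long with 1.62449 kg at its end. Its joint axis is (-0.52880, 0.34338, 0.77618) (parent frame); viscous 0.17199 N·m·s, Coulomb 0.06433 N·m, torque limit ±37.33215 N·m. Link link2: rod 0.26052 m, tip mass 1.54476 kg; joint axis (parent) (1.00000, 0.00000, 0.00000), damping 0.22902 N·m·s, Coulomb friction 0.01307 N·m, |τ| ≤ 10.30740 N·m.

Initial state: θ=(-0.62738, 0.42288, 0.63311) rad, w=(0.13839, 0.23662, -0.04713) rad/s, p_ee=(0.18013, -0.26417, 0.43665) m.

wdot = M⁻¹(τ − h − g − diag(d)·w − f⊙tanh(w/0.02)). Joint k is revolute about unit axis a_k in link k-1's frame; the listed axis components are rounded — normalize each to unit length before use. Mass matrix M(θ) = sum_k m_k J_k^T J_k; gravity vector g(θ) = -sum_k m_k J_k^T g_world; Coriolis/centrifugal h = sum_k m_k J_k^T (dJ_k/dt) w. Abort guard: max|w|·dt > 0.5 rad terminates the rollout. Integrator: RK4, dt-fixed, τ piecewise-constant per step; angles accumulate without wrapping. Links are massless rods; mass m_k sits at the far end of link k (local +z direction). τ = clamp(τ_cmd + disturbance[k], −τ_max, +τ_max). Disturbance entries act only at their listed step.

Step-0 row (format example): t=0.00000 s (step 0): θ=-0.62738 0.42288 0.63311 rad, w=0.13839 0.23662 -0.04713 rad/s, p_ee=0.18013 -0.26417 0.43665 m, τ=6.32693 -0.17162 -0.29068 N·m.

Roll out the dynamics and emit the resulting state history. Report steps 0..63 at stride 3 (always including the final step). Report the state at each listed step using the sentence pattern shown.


t=0.03000 s (step 3): θ=-0.61287 0.44134 0.66322 rad, w=0.74252 0.88434 1.79531 rad/s, p_ee=0.18173 -0.26195 0.43460 m, τ=6.50595 -0.34616 -1.27674 N·m.
t=0.06000 s (step 6): θ=-0.58651 0.47118 0.72974 rad, w=0.98239 1.06226 2.54170 rad/s, p_ee=0.18291 -0.26028 0.42861 m, τ=6.47829 -0.38358 -1.71229 N·m.
t=0.09000 s (step 9): θ=-0.55544 0.50335 0.81145 rad, w=1.07455 1.06813 2.86822 rad/s, p_ee=0.18366 -0.25869 0.42034 m, τ=6.32547 -0.37952 -1.94727 N·m.
t=0.12000 s (step 12): θ=-0.52282 0.53469 0.89997 rad, w=1.09239 1.01754 3.01750 rad/s, p_ee=0.18401 -0.25703 0.41039 m, τ=6.11453 -0.36432 -2.10802 N·m.
t=0.15000 s (step 15): θ=-0.49042 0.56426 0.99153 rad, w=1.06257 0.95338 3.07866 rad/s, p_ee=0.18397 -0.25528 0.39902 m, τ=5.88943 -0.34541 -2.24074 N·m.
t=0.18000 s (step 18): θ=-0.45946 0.59192 1.08411 rad, w=0.99751 0.89263 3.08881 rad/s, p_ee=0.18357 -0.25345 0.38640 m, τ=5.67490 -0.32413 -2.36203 N·m.
t=0.21000 s (step 21): θ=-0.43088 0.61792 1.17646 rad, w=0.90499 0.84230 3.06588 rad/s, p_ee=0.18283 -0.25159 0.37265 m, τ=5.48239 -0.30088 -2.47640 N·m.
t=0.24000 s (step 24): θ=-0.40541 0.64259 1.26777 rad, w=0.79089 0.80513 3.01968 rad/s, p_ee=0.18177 -0.24973 0.35790 m, τ=5.31548 -0.27641 -2.58313 N·m.
t=0.27000 s (step 27): θ=-0.38362 0.66636 1.35742 rad, w=0.66005 0.78181 2.95602 rad/s, p_ee=0.18039 -0.24789 0.34229 m, τ=5.17356 -0.25187 -2.67921 N·m.
t=0.30000 s (step 30): θ=-0.36596 0.68964 1.44495 rad, w=0.51667 0.77190 2.87858 rad/s, p_ee=0.17868 -0.24608 0.32597 m, τ=5.05426 -0.22865 -2.76089 N·m.
t=0.33000 s (step 33): θ=-0.35273 0.71280 1.52999 rad, w=0.36450 0.77427 2.78977 rad/s, p_ee=0.17664 -0.24430 0.30911 m, τ=4.95469 -0.20801 -2.82449 N·m.
t=0.36000 s (step 36): θ=-0.34415 0.73620 1.61222 rad, w=0.20704 0.78724 2.69126 rad/s, p_ee=0.17424 -0.24256 0.29187 m, τ=4.87213 -0.19093 -2.86682 N·m.
t=0.39000 s (step 39): θ=-0.34034 0.76013 1.69137 rad, w=0.04759 0.80863 2.58429 rad/s, p_ee=0.17146 -0.24084 0.27444 m, τ=4.80430 -0.17793 -2.88544 N·m.
t=0.42000 s (step 42): θ=-0.34117 0.78472 1.76727 rad, w=-0.09891 0.82956 2.47625 rad/s, p_ee=0.16828 -0.23913 0.25699 m, τ=4.73200 -0.16715 -2.88069 N·m.
t=0.45000 s (step 45): θ=-0.34626 0.80994 1.83985 rad, w=-0.24004 0.85188 2.36080 rad/s, p_ee=0.16465 -0.23740 0.23973 m, τ=4.66716 -0.15987 -2.84997 N·m.
t=0.48000 s (step 48): θ=-0.35554 0.83585 1.90884 rad, w=-0.37769 0.87513 2.23703 rad/s, p_ee=0.16058 -0.23566 0.22282 m, τ=4.61647 -0.15588 -2.79336 N·m.
t=0.51000 s (step 51): θ=-0.36885 0.86243 1.97402 rad, w=-0.50819 0.89567 2.10701 rad/s, p_ee=0.15610 -0.23395 0.20641 m, τ=4.57834 -0.15380 -2.71243 N·m.
t=0.54000 s (step 54): θ=-0.38593 0.88954 2.03523 rad, w=-0.62856 0.91011 1.97239 rad/s, p_ee=0.15125 -0.23231 0.19062 m, τ=4.55150 -0.15233 -2.60926 N·m.
t=0.57000 s (step 57): θ=-0.40644 0.91695 2.09236 rad, w=-0.73647 0.91570 1.83466 rad/s, p_ee=0.14605 -0.23075 0.17555 m, τ=4.53482 -0.15033 -2.48644 N·m.
t=0.60000 s (step 60): θ=-0.42998 0.94438 2.14532 rad, w=-0.83027 0.91062 1.69535 rad/s, p_ee=0.14055 -0.22931 0.16131 m, τ=4.52722 -0.14705 -2.34697 N·m.
t=0.63000 s (step 63): θ=-0.45610 0.97149 2.19411 rad, w=-0.90901 0.89428 1.55608 rad/s, p_ee=0.13481 -0.22801 0.14793 m.


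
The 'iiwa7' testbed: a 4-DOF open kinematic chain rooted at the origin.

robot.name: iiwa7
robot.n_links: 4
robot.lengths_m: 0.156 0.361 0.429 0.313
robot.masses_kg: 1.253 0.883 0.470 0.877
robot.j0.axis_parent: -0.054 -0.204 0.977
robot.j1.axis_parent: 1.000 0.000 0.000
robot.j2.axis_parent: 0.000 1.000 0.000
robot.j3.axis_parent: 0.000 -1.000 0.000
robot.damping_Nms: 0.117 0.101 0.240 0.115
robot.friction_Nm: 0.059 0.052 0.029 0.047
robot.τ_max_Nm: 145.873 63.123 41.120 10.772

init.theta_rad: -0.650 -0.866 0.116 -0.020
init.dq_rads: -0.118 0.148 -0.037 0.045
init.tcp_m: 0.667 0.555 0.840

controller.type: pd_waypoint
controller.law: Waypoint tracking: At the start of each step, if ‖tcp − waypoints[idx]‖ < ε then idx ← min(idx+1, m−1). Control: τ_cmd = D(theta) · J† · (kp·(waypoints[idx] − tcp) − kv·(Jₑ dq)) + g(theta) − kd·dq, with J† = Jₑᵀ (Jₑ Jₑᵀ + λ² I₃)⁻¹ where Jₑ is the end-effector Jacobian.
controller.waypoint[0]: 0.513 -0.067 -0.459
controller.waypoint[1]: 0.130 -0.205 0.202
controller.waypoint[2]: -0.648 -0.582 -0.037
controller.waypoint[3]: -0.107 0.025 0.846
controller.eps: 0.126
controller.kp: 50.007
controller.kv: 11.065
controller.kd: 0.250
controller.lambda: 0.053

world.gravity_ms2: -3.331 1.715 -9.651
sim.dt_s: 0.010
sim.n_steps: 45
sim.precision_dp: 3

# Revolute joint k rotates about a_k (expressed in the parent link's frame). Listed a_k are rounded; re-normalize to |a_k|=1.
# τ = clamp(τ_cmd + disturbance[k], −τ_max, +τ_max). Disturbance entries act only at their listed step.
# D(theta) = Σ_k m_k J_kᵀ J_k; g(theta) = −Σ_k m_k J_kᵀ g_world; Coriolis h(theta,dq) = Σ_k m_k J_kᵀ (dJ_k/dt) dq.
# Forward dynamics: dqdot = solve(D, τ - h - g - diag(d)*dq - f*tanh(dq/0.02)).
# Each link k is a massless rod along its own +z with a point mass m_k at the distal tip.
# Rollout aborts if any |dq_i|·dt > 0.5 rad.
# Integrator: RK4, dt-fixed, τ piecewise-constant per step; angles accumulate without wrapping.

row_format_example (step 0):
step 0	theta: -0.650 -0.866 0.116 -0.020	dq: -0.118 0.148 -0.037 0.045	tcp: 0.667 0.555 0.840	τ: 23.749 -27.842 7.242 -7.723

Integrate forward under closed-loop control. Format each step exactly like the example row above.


step 1	theta: -0.639 -0.865 0.130 -0.029	dq: 2.357 0.121 2.816 -1.904	tcp: 0.669 0.553 0.839	τ: 30.669 -22.510 2.980 -6.564
step 2	theta: -0.603 -0.863 0.171 -0.059	dq: 4.746 0.188 5.354 -4.129	tcp: 0.671 0.551 0.835	τ: 38.539 -16.122 -1.017 -5.797
step 3	theta: -0.544 -0.860 0.236 -0.113	dq: 7.042 0.407 7.565 -6.613	tcp: 0.674 0.547 0.826	τ: 31.757 -9.417 0.021 -5.459
step 4	theta: -0.465 -0.855 0.319 -0.189	dq: 8.590 0.707 8.912 -8.519	tcp: 0.674 0.542 0.810	τ: 14.201 -3.541 4.943 -5.449
step 5	theta: -0.376 -0.846 0.410 -0.279	dq: 9.121 0.960 9.292 -9.343	tcp: 0.671 0.536 0.789	τ: -1.941 1.192 9.591 -5.435
step 6	theta: -0.286 -0.836 0.502 -0.373	dq: 8.947 1.108 9.093 -9.357	tcp: 0.664 0.527 0.761	τ: -12.772 4.864 12.354 -5.163
step 7	theta: -0.199 -0.825 0.591 -0.464	dq: 8.430 1.155 8.671 -8.971	tcp: 0.655 0.518 0.730	τ: -19.202 7.534 13.397 -4.590
step 8	theta: -0.118 -0.813 0.675 -0.551	dq: 7.778 1.118 8.217 -8.417	tcp: 0.643 0.508 0.696	τ: -22.689 9.275 13.236 -3.791
step 9	theta: -0.044 -0.803 0.755 -0.632	dq: 7.092 1.012 7.814 -7.791	tcp: 0.630 0.497 0.659	τ: -24.277 10.199 12.306 -2.867
step 10	theta: 0.024 -0.793 0.832 -0.707	dq: 6.416 0.847 7.489 -7.127	tcp: 0.616 0.486 0.621	τ: -24.621 10.441 10.914 -1.905
step 11	theta: 0.084 -0.786 0.905 -0.774	dq: 5.769 0.629 7.243 -6.437	tcp: 0.602 0.473 0.583	τ: -24.131 10.139 9.270 -0.970
step 12	theta: 0.139 -0.781 0.977 -0.835	dq: 5.160 0.361 7.067 -5.726	tcp: 0.588 0.459 0.544	τ: -23.068 9.415 7.517 -0.103
step 13	theta: 0.188 -0.779 1.047 -0.889	dq: 4.592 0.043 6.948 -4.999	tcp: 0.574 0.445 0.506	τ: -21.603 8.376 5.750 0.669
step 14	theta: 0.231 -0.780 1.116 -0.935	dq: 4.070 -0.321 6.874 -4.258	tcp: 0.560 0.429 0.468	τ: -19.849 7.099 4.032 1.333
step 15	theta: 0.269 -0.786 1.184 -0.974	dq: 3.595 -0.739 6.829 -3.509	tcp: 0.547 0.413 0.431	τ: -17.882 5.648 2.405 1.886
step 16	theta: 0.303 -0.795 1.252 -1.005	dq: 3.171 -1.213 6.805 -2.759	tcp: 0.535 0.395 0.396	τ: -15.748 4.062 0.898 2.331
step 17	theta: 0.333 -0.810 1.320 -1.029	dq: 2.802 -1.752 6.793 -2.008	tcp: 0.524 0.376 0.361	τ: -13.463 2.355 -0.467 2.675
step 18	theta: 0.359 -0.831 1.388 -1.046	dq: 2.497 -2.362 6.793 -1.260	tcp: 0.513 0.357 0.329	τ: -11.014 0.527 -1.672 2.929
step 19	theta: 0.383 -0.858 1.456 -1.054	dq: 2.266 -3.053 6.806 -0.514	tcp: 0.503 0.336 0.298	τ: -8.341 -1.419 -2.694 3.103
step 20	theta: 0.405 -0.892 1.524 -1.056	dq: 2.123 -3.837 6.840 0.231	tcp: 0.493 0.314 0.270	τ: -5.323 -3.408 -3.496 3.209
step 21	theta: 0.426 -0.935 1.593 -1.050	dq: 2.089 -4.722 6.907 0.971	tcp: 0.484 0.291 0.244	τ: -1.770 -5.013 -4.008 3.263
step 22	theta: 0.447 -0.987 1.663 -1.036	dq: 2.204 -5.680 7.060 1.771	tcp: 0.476 0.268 0.222	τ: 2.396 -4.415 -4.127 3.245
step 23	theta: 0.471 -1.048 1.735 -1.014	dq: 2.516 -6.560 7.357 2.686	tcp: 0.468 0.243 0.203	τ: 5.878 3.811 -3.929 3.175
step 24	theta: 0.499 -1.115 1.811 -0.981	dq: 3.014 -6.815 7.798 3.705	tcp: 0.460 0.218 0.189	τ: 4.077 23.333 -4.526 3.184
step 25	theta: 0.531 -1.177 1.890 -0.941	dq: 3.391 -5.590 8.046 4.413	tcp: 0.452 0.192 0.180	τ: -1.888 35.901 -6.643 3.405
step 26	theta: 0.564 -1.222 1.969 -0.896	dq: 3.320 -3.330 7.741 4.390	tcp: 0.444 0.167 0.173	τ: -5.040 34.253 -8.538 3.718
step 27	theta: 0.596 -1.244 2.044 -0.855	dq: 2.948 -1.124 7.104 3.947	tcp: 0.436 0.142 0.168	τ: -5.723 28.508 -9.580 3.983
step 28	theta: 0.623 -1.247 2.111 -0.818	dq: 2.473 0.645 6.391 3.427	tcp: 0.429 0.119 0.161	τ: -5.626 23.060 -10.048 4.159
step 29	theta: 0.645 -1.233 2.172 -0.786	dq: 1.970 1.970 5.713 2.982	tcp: 0.421 0.098 0.152	τ: -5.393 18.615 -10.215 4.252
step 30	theta: 0.662 -1.209 2.226 -0.758	dq: 1.460 2.944 5.104 2.662	tcp: 0.413 0.078 0.140	τ: -5.193 15.060 -10.241 4.277
step 31	theta: 0.674 -1.176 2.274 -0.732	dq: 0.945 3.655 4.568 2.477	tcp: 0.406 0.061 0.127	τ: -5.043 12.201 -10.215 4.247
step 32	theta: 0.681 -1.137 2.317 -0.708	dq: 0.421 4.172 4.096 2.410	tcp: 0.400 0.045 0.112	τ: -4.929 9.879 -10.179 4.176
step 33	theta: 0.683 -1.093 2.356 -0.684	dq: -0.117 4.546 3.676 2.438	tcp: 0.393 0.030 0.096	τ: -4.831 7.980 -10.155 4.076
step 34	theta: 0.679 -1.046 2.391 -0.659	dq: -0.666 4.814 3.296 2.532	tcp: 0.387 0.018 0.079	τ: -4.740 6.426 -10.153 3.959
step 35	theta: 0.669 -0.997 2.422 -0.633	dq: -1.236 5.005 2.940 2.656	tcp: 0.381 0.006 0.061	τ: -4.633 5.172 -10.178 3.840
step 36	theta: 0.654 -0.947 2.450 -0.606	dq: -1.828 5.140 2.595 2.782	tcp: 0.375 -0.003 0.043	τ: -4.498 4.189 -10.231 3.729
step 37	theta: 0.633 -0.895 2.474 -0.578	dq: -2.443 5.235 2.253 2.882	tcp: 0.369 -0.012 0.025	τ: -4.325 3.461 -10.311 3.636
step 38	theta: 0.605 -0.842 2.495 -0.549	dq: -3.079 5.308 1.906 2.933	tcp: 0.364 -0.020 0.007	τ: -4.102 2.981 -10.413 3.568
step 39	theta: 0.571 -0.789 2.512 -0.519	dq: -3.732 5.370 1.550 2.918	tcp: 0.359 -0.026 -0.011	τ: -3.816 2.745 -10.529 3.531
step 40	theta: 0.531 -0.735 2.526 -0.491	dq: -4.396 5.435 1.185 2.825	tcp: 0.354 -0.032 -0.027	τ: -3.458 2.749 -10.644 3.523
step 41	theta: 0.483 -0.680 2.536 -0.463	dq: -5.061 5.514 0.813 2.650	tcp: 0.350 -0.037 -0.043	τ: -3.021 2.985 -10.737 3.542
step 42	theta: 0.429 -0.624 2.542 -0.438	dq: -5.716 5.617 0.440 2.397	tcp: 0.346 -0.042 -0.058	τ: -2.505 3.439 -10.779 3.576
step 43	theta: 0.369 -0.567 2.544 -0.415	dq: -6.348 5.755 0.074 2.077	tcp: 0.342 -0.047 -0.072	τ: -1.916 4.089 -10.732 3.612
step 44	theta: 0.303 -0.509 2.543 -0.396	dq: -6.940 5.934 -0.268 1.715	tcp: 0.340 -0.052 -0.084	τ: -1.266 4.898 -10.557 3.631
step 45	theta: 0.231 -0.448 2.539 -0.381	dq: -7.479 6.162 -0.579 1.322	tcp: 0.338 -0.057 -0.096
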